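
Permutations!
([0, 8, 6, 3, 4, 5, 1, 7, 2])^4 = (8)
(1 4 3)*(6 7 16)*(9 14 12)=(1 4 3)(6 7 16)(9 14 12)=[0, 4, 2, 1, 3, 5, 7, 16, 8, 14, 10, 11, 9, 13, 12, 15, 6]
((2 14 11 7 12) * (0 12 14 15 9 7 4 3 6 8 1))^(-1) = (0 1 8 6 3 4 11 14 7 9 15 2 12) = ((0 12 2 15 9 7 14 11 4 3 6 8 1))^(-1)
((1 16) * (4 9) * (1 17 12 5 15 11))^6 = (1 11 15 5 12 17 16)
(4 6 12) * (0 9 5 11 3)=(0 9 5 11 3)(4 6 12)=[9, 1, 2, 0, 6, 11, 12, 7, 8, 5, 10, 3, 4]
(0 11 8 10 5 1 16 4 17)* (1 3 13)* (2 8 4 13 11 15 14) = [15, 16, 8, 11, 17, 3, 6, 7, 10, 9, 5, 4, 12, 1, 2, 14, 13, 0] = (0 15 14 2 8 10 5 3 11 4 17)(1 16 13)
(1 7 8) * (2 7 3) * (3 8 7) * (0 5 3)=(0 5 3 2)(1 8)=[5, 8, 0, 2, 4, 3, 6, 7, 1]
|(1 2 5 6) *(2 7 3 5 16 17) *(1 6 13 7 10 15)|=12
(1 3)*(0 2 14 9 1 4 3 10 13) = (0 2 14 9 1 10 13)(3 4) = [2, 10, 14, 4, 3, 5, 6, 7, 8, 1, 13, 11, 12, 0, 9]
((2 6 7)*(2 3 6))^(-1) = (3 7 6)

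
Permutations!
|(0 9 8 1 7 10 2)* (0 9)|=6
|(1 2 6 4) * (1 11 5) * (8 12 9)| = 6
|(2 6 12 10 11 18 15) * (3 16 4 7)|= |(2 6 12 10 11 18 15)(3 16 4 7)|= 28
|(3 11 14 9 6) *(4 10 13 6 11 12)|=|(3 12 4 10 13 6)(9 11 14)|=6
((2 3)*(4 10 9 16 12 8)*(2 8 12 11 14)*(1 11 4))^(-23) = (1 11 14 2 3 8)(4 10 9 16)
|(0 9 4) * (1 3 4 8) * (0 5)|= |(0 9 8 1 3 4 5)|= 7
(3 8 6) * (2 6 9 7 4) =(2 6 3 8 9 7 4) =[0, 1, 6, 8, 2, 5, 3, 4, 9, 7]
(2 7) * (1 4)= (1 4)(2 7)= [0, 4, 7, 3, 1, 5, 6, 2]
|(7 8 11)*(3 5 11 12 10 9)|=8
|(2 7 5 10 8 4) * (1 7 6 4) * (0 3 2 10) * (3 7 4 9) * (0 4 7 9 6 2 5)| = |(0 9 3 5 4 10 8 1 7)| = 9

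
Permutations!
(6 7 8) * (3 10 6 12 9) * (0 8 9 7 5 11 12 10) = [8, 1, 2, 0, 4, 11, 5, 9, 10, 3, 6, 12, 7] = (0 8 10 6 5 11 12 7 9 3)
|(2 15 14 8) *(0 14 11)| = 6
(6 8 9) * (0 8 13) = (0 8 9 6 13) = [8, 1, 2, 3, 4, 5, 13, 7, 9, 6, 10, 11, 12, 0]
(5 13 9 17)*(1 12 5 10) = (1 12 5 13 9 17 10) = [0, 12, 2, 3, 4, 13, 6, 7, 8, 17, 1, 11, 5, 9, 14, 15, 16, 10]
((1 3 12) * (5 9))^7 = ((1 3 12)(5 9))^7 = (1 3 12)(5 9)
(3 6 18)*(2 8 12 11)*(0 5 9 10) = (0 5 9 10)(2 8 12 11)(3 6 18) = [5, 1, 8, 6, 4, 9, 18, 7, 12, 10, 0, 2, 11, 13, 14, 15, 16, 17, 3]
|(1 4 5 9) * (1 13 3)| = |(1 4 5 9 13 3)| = 6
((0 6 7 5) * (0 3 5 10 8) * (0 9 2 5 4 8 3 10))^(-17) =(0 6 7)(2 4 5 8 10 9 3)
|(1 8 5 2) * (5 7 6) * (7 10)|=|(1 8 10 7 6 5 2)|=7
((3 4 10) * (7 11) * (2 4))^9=(2 4 10 3)(7 11)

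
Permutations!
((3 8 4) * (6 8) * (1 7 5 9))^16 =(9)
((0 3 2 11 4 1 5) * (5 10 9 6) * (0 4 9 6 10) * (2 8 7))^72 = (11)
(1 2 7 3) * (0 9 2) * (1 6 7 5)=(0 9 2 5 1)(3 6 7)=[9, 0, 5, 6, 4, 1, 7, 3, 8, 2]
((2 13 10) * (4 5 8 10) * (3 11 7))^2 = ((2 13 4 5 8 10)(3 11 7))^2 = (2 4 8)(3 7 11)(5 10 13)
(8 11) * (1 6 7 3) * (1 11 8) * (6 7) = (1 7 3 11) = [0, 7, 2, 11, 4, 5, 6, 3, 8, 9, 10, 1]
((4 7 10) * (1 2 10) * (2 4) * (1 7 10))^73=(1 4 10 2)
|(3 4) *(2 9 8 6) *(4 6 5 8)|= |(2 9 4 3 6)(5 8)|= 10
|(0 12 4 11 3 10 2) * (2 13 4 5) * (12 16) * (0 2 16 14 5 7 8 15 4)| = 13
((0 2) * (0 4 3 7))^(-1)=((0 2 4 3 7))^(-1)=(0 7 3 4 2)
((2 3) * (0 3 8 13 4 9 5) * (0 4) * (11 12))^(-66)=((0 3 2 8 13)(4 9 5)(11 12))^(-66)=(0 13 8 2 3)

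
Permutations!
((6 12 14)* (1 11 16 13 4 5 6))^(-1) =(1 14 12 6 5 4 13 16 11)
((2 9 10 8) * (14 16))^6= (16)(2 10)(8 9)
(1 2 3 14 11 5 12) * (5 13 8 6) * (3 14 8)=[0, 2, 14, 8, 4, 12, 5, 7, 6, 9, 10, 13, 1, 3, 11]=(1 2 14 11 13 3 8 6 5 12)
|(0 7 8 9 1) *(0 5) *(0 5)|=|(0 7 8 9 1)|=5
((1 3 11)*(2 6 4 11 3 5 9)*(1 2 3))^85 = ((1 5 9 3)(2 6 4 11))^85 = (1 5 9 3)(2 6 4 11)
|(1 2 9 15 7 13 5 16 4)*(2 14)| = 10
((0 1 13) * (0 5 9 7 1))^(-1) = ((1 13 5 9 7))^(-1) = (1 7 9 5 13)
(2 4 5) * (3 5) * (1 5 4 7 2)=(1 5)(2 7)(3 4)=[0, 5, 7, 4, 3, 1, 6, 2]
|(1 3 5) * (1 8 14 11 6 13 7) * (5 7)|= |(1 3 7)(5 8 14 11 6 13)|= 6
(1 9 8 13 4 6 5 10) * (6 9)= [0, 6, 2, 3, 9, 10, 5, 7, 13, 8, 1, 11, 12, 4]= (1 6 5 10)(4 9 8 13)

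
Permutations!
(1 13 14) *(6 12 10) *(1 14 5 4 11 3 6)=(14)(1 13 5 4 11 3 6 12 10)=[0, 13, 2, 6, 11, 4, 12, 7, 8, 9, 1, 3, 10, 5, 14]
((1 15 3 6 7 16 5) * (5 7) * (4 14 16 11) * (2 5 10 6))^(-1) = (1 5 2 3 15)(4 11 7 16 14)(6 10)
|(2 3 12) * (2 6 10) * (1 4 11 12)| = 8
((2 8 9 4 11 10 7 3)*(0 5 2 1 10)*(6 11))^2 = ((0 5 2 8 9 4 6 11)(1 10 7 3))^2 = (0 2 9 6)(1 7)(3 10)(4 11 5 8)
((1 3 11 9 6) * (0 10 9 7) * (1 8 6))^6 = (0 7 11 3 1 9 10)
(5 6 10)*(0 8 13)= [8, 1, 2, 3, 4, 6, 10, 7, 13, 9, 5, 11, 12, 0]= (0 8 13)(5 6 10)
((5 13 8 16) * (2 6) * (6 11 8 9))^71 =((2 11 8 16 5 13 9 6))^71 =(2 6 9 13 5 16 8 11)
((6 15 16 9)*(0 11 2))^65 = ((0 11 2)(6 15 16 9))^65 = (0 2 11)(6 15 16 9)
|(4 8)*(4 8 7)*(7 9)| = 3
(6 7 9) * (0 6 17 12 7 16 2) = (0 6 16 2)(7 9 17 12) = [6, 1, 0, 3, 4, 5, 16, 9, 8, 17, 10, 11, 7, 13, 14, 15, 2, 12]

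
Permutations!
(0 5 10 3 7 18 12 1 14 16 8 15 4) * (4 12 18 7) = (18)(0 5 10 3 4)(1 14 16 8 15 12) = [5, 14, 2, 4, 0, 10, 6, 7, 15, 9, 3, 11, 1, 13, 16, 12, 8, 17, 18]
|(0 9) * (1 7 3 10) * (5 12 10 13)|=14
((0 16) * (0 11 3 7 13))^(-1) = (0 13 7 3 11 16)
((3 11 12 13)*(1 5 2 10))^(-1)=((1 5 2 10)(3 11 12 13))^(-1)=(1 10 2 5)(3 13 12 11)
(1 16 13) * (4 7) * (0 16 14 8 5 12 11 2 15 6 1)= (0 16 13)(1 14 8 5 12 11 2 15 6)(4 7)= [16, 14, 15, 3, 7, 12, 1, 4, 5, 9, 10, 2, 11, 0, 8, 6, 13]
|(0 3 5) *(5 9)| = |(0 3 9 5)| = 4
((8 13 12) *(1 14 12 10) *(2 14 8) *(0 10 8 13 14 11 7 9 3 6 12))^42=(14)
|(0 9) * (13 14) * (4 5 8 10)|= |(0 9)(4 5 8 10)(13 14)|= 4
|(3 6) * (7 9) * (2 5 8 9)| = |(2 5 8 9 7)(3 6)| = 10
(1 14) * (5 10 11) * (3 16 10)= (1 14)(3 16 10 11 5)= [0, 14, 2, 16, 4, 3, 6, 7, 8, 9, 11, 5, 12, 13, 1, 15, 10]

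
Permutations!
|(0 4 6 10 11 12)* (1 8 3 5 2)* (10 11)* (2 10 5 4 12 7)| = 8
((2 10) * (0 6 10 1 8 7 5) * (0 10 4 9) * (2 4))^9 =((0 6 2 1 8 7 5 10 4 9))^9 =(0 9 4 10 5 7 8 1 2 6)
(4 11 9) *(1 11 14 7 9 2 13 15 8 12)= (1 11 2 13 15 8 12)(4 14 7 9)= [0, 11, 13, 3, 14, 5, 6, 9, 12, 4, 10, 2, 1, 15, 7, 8]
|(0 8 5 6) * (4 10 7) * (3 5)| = 15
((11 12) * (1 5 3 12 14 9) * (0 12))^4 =(0 9)(1 12)(3 14)(5 11)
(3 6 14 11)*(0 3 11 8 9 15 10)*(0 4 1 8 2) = [3, 8, 0, 6, 1, 5, 14, 7, 9, 15, 4, 11, 12, 13, 2, 10] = (0 3 6 14 2)(1 8 9 15 10 4)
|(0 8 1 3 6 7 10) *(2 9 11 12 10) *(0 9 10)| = |(0 8 1 3 6 7 2 10 9 11 12)| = 11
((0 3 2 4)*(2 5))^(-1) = (0 4 2 5 3)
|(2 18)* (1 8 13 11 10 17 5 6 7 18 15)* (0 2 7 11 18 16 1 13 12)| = |(0 2 15 13 18 7 16 1 8 12)(5 6 11 10 17)| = 10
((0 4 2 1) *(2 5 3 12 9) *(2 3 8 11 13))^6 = (0 2 11 5)(1 13 8 4)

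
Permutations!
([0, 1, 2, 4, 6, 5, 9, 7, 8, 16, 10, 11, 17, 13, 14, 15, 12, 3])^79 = [0, 1, 2, 6, 9, 5, 16, 7, 8, 12, 10, 11, 3, 13, 14, 15, 17, 4]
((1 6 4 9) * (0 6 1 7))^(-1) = ((0 6 4 9 7))^(-1) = (0 7 9 4 6)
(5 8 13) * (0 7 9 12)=(0 7 9 12)(5 8 13)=[7, 1, 2, 3, 4, 8, 6, 9, 13, 12, 10, 11, 0, 5]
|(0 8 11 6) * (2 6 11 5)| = 5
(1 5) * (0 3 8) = (0 3 8)(1 5) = [3, 5, 2, 8, 4, 1, 6, 7, 0]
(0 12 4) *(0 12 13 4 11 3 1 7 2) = [13, 7, 0, 1, 12, 5, 6, 2, 8, 9, 10, 3, 11, 4] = (0 13 4 12 11 3 1 7 2)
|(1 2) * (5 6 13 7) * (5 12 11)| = 6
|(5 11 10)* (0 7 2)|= |(0 7 2)(5 11 10)|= 3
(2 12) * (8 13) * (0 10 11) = (0 10 11)(2 12)(8 13) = [10, 1, 12, 3, 4, 5, 6, 7, 13, 9, 11, 0, 2, 8]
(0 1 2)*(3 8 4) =(0 1 2)(3 8 4) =[1, 2, 0, 8, 3, 5, 6, 7, 4]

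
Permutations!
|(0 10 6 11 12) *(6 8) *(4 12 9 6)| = |(0 10 8 4 12)(6 11 9)| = 15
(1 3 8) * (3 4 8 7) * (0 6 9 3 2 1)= (0 6 9 3 7 2 1 4 8)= [6, 4, 1, 7, 8, 5, 9, 2, 0, 3]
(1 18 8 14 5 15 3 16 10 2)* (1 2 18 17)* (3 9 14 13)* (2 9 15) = (1 17)(2 9 14 5)(3 16 10 18 8 13) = [0, 17, 9, 16, 4, 2, 6, 7, 13, 14, 18, 11, 12, 3, 5, 15, 10, 1, 8]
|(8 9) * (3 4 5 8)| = |(3 4 5 8 9)| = 5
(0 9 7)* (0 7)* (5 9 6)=(0 6 5 9)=[6, 1, 2, 3, 4, 9, 5, 7, 8, 0]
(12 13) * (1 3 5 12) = (1 3 5 12 13) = [0, 3, 2, 5, 4, 12, 6, 7, 8, 9, 10, 11, 13, 1]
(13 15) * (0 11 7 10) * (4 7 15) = (0 11 15 13 4 7 10) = [11, 1, 2, 3, 7, 5, 6, 10, 8, 9, 0, 15, 12, 4, 14, 13]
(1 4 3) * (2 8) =(1 4 3)(2 8) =[0, 4, 8, 1, 3, 5, 6, 7, 2]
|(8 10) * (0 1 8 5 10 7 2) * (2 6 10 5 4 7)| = 4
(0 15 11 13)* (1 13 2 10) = (0 15 11 2 10 1 13) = [15, 13, 10, 3, 4, 5, 6, 7, 8, 9, 1, 2, 12, 0, 14, 11]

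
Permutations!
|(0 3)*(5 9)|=2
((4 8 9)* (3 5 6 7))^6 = ((3 5 6 7)(4 8 9))^6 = (9)(3 6)(5 7)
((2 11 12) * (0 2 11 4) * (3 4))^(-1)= ((0 2 3 4)(11 12))^(-1)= (0 4 3 2)(11 12)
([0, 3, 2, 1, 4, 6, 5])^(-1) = (1 3)(5 6)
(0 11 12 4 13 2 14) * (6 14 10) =(0 11 12 4 13 2 10 6 14) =[11, 1, 10, 3, 13, 5, 14, 7, 8, 9, 6, 12, 4, 2, 0]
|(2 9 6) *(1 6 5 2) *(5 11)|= 4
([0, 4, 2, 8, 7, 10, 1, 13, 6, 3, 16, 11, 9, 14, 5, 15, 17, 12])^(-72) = (1 8 9 17 10 14 7)(3 12 16 5 13 4 6)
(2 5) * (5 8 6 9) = (2 8 6 9 5) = [0, 1, 8, 3, 4, 2, 9, 7, 6, 5]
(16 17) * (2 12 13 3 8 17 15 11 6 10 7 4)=(2 12 13 3 8 17 16 15 11 6 10 7 4)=[0, 1, 12, 8, 2, 5, 10, 4, 17, 9, 7, 6, 13, 3, 14, 11, 15, 16]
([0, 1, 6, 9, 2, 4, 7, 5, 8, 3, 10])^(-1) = [0, 1, 4, 9, 5, 7, 2, 6, 8, 3, 10]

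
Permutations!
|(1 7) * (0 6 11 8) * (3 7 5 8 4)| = |(0 6 11 4 3 7 1 5 8)| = 9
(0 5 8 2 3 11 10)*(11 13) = (0 5 8 2 3 13 11 10) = [5, 1, 3, 13, 4, 8, 6, 7, 2, 9, 0, 10, 12, 11]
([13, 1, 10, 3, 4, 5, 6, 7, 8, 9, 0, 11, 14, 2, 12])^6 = [2, 1, 0, 3, 4, 5, 6, 7, 8, 9, 13, 11, 12, 10, 14]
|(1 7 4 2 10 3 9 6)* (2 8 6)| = 20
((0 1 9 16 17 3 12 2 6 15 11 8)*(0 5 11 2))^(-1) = (0 12 3 17 16 9 1)(2 15 6)(5 8 11)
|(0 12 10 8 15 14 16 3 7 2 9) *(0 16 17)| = 35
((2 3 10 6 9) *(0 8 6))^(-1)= (0 10 3 2 9 6 8)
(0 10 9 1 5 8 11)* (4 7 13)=[10, 5, 2, 3, 7, 8, 6, 13, 11, 1, 9, 0, 12, 4]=(0 10 9 1 5 8 11)(4 7 13)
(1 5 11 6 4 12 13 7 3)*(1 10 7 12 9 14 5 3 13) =(1 3 10 7 13 12)(4 9 14 5 11 6) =[0, 3, 2, 10, 9, 11, 4, 13, 8, 14, 7, 6, 1, 12, 5]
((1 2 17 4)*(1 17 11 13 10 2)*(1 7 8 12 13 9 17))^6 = ((1 7 8 12 13 10 2 11 9 17 4))^6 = (1 2 7 11 8 9 12 17 13 4 10)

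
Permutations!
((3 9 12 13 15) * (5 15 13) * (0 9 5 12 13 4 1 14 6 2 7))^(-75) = (15)(0 6 4)(1 9 2)(7 14 13)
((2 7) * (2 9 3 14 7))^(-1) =((3 14 7 9))^(-1) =(3 9 7 14)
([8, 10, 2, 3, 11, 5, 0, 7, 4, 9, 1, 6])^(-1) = (0 6 11 4 8)(1 10)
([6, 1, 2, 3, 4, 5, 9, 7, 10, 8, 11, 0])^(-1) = (0 11 10 8 9 6)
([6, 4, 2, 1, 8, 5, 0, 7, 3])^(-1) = (0 6)(1 3 8 4)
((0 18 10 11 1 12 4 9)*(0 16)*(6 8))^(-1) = ((0 18 10 11 1 12 4 9 16)(6 8))^(-1) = (0 16 9 4 12 1 11 10 18)(6 8)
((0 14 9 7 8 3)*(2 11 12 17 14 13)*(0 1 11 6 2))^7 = ((0 13)(1 11 12 17 14 9 7 8 3)(2 6))^7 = (0 13)(1 8 9 17 11 3 7 14 12)(2 6)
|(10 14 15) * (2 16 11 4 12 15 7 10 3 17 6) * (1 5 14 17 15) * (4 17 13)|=|(1 5 14 7 10 13 4 12)(2 16 11 17 6)(3 15)|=40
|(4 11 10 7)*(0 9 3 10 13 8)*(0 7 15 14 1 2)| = |(0 9 3 10 15 14 1 2)(4 11 13 8 7)| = 40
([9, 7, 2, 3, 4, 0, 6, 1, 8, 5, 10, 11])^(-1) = (11)(0 5 9)(1 7)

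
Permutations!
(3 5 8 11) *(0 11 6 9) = [11, 1, 2, 5, 4, 8, 9, 7, 6, 0, 10, 3] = (0 11 3 5 8 6 9)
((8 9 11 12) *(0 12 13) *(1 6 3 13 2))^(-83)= ((0 12 8 9 11 2 1 6 3 13))^(-83)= (0 6 11 12 3 2 8 13 1 9)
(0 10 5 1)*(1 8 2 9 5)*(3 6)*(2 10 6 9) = (0 6 3 9 5 8 10 1) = [6, 0, 2, 9, 4, 8, 3, 7, 10, 5, 1]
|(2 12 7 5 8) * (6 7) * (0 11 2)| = 8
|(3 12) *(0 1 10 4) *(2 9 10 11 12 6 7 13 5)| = |(0 1 11 12 3 6 7 13 5 2 9 10 4)| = 13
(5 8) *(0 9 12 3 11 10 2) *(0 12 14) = [9, 1, 12, 11, 4, 8, 6, 7, 5, 14, 2, 10, 3, 13, 0] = (0 9 14)(2 12 3 11 10)(5 8)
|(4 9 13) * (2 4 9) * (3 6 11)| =|(2 4)(3 6 11)(9 13)| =6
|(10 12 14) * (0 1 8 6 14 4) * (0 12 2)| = 14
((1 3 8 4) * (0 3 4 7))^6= (0 8)(3 7)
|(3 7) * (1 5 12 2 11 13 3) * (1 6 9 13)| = 5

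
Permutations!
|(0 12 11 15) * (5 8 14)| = 12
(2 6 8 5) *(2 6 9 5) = (2 9 5 6 8) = [0, 1, 9, 3, 4, 6, 8, 7, 2, 5]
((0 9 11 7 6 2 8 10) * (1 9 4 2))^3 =((0 4 2 8 10)(1 9 11 7 6))^3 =(0 8 4 10 2)(1 7 9 6 11)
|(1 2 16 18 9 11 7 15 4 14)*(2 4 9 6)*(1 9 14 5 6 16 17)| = |(1 4 5 6 2 17)(7 15 14 9 11)(16 18)| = 30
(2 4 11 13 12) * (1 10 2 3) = (1 10 2 4 11 13 12 3) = [0, 10, 4, 1, 11, 5, 6, 7, 8, 9, 2, 13, 3, 12]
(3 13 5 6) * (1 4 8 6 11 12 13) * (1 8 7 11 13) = (1 4 7 11 12)(3 8 6)(5 13) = [0, 4, 2, 8, 7, 13, 3, 11, 6, 9, 10, 12, 1, 5]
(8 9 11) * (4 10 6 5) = (4 10 6 5)(8 9 11) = [0, 1, 2, 3, 10, 4, 5, 7, 9, 11, 6, 8]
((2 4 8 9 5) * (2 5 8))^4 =((2 4)(8 9))^4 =(9)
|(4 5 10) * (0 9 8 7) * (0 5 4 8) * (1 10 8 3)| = |(0 9)(1 10 3)(5 8 7)| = 6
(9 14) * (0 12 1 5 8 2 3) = (0 12 1 5 8 2 3)(9 14) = [12, 5, 3, 0, 4, 8, 6, 7, 2, 14, 10, 11, 1, 13, 9]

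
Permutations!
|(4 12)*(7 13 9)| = 6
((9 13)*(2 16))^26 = ((2 16)(9 13))^26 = (16)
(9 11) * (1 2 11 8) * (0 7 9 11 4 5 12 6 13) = [7, 2, 4, 3, 5, 12, 13, 9, 1, 8, 10, 11, 6, 0] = (0 7 9 8 1 2 4 5 12 6 13)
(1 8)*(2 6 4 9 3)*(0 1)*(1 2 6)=(0 2 1 8)(3 6 4 9)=[2, 8, 1, 6, 9, 5, 4, 7, 0, 3]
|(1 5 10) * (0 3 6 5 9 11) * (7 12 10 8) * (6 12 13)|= 35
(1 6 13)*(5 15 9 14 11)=(1 6 13)(5 15 9 14 11)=[0, 6, 2, 3, 4, 15, 13, 7, 8, 14, 10, 5, 12, 1, 11, 9]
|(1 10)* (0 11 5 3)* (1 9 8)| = |(0 11 5 3)(1 10 9 8)| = 4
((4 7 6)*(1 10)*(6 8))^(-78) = (10)(4 8)(6 7)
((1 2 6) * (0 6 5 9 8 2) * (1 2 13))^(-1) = (0 1 13 8 9 5 2 6)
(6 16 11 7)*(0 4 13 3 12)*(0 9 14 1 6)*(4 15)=(0 15 4 13 3 12 9 14 1 6 16 11 7)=[15, 6, 2, 12, 13, 5, 16, 0, 8, 14, 10, 7, 9, 3, 1, 4, 11]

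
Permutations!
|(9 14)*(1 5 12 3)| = 4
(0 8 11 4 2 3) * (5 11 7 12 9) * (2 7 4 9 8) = (0 2 3)(4 7 12 8)(5 11 9) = [2, 1, 3, 0, 7, 11, 6, 12, 4, 5, 10, 9, 8]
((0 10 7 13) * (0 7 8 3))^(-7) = ((0 10 8 3)(7 13))^(-7) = (0 10 8 3)(7 13)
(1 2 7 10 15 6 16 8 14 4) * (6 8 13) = [0, 2, 7, 3, 1, 5, 16, 10, 14, 9, 15, 11, 12, 6, 4, 8, 13] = (1 2 7 10 15 8 14 4)(6 16 13)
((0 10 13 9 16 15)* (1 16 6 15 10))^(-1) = (0 15 6 9 13 10 16 1)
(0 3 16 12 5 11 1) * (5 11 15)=(0 3 16 12 11 1)(5 15)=[3, 0, 2, 16, 4, 15, 6, 7, 8, 9, 10, 1, 11, 13, 14, 5, 12]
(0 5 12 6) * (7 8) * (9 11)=(0 5 12 6)(7 8)(9 11)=[5, 1, 2, 3, 4, 12, 0, 8, 7, 11, 10, 9, 6]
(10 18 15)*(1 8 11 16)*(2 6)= (1 8 11 16)(2 6)(10 18 15)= [0, 8, 6, 3, 4, 5, 2, 7, 11, 9, 18, 16, 12, 13, 14, 10, 1, 17, 15]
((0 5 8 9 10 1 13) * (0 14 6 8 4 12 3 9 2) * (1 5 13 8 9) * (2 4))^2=(0 14 9 5)(1 4 3 8 12)(2 13 6 10)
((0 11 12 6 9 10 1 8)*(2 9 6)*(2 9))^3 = ((0 11 12 9 10 1 8))^3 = (0 9 8 12 1 11 10)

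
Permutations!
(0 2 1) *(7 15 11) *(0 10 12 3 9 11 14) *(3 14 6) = (0 2 1 10 12 14)(3 9 11 7 15 6) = [2, 10, 1, 9, 4, 5, 3, 15, 8, 11, 12, 7, 14, 13, 0, 6]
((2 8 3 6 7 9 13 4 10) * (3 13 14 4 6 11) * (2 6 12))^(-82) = ((2 8 13 12)(3 11)(4 10 6 7 9 14))^(-82) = (2 13)(4 6 9)(7 14 10)(8 12)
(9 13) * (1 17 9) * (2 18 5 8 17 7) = (1 7 2 18 5 8 17 9 13) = [0, 7, 18, 3, 4, 8, 6, 2, 17, 13, 10, 11, 12, 1, 14, 15, 16, 9, 5]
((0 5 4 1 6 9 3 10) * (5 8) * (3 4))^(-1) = ((0 8 5 3 10)(1 6 9 4))^(-1) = (0 10 3 5 8)(1 4 9 6)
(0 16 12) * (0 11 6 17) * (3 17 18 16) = [3, 1, 2, 17, 4, 5, 18, 7, 8, 9, 10, 6, 11, 13, 14, 15, 12, 0, 16] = (0 3 17)(6 18 16 12 11)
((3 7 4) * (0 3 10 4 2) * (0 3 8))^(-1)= ((0 8)(2 3 7)(4 10))^(-1)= (0 8)(2 7 3)(4 10)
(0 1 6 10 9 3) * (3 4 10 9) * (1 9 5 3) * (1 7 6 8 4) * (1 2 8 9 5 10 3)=(0 5 1 9 2 8 4 3)(6 10 7)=[5, 9, 8, 0, 3, 1, 10, 6, 4, 2, 7]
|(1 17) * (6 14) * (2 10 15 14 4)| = 6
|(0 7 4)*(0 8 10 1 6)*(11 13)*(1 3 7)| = |(0 1 6)(3 7 4 8 10)(11 13)| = 30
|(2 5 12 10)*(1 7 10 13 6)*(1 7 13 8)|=9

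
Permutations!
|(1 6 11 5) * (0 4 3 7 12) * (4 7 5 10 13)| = 24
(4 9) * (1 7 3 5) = (1 7 3 5)(4 9) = [0, 7, 2, 5, 9, 1, 6, 3, 8, 4]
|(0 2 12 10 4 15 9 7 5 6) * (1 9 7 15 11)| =12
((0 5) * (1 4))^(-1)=(0 5)(1 4)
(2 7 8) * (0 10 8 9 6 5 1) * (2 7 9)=[10, 0, 9, 3, 4, 1, 5, 2, 7, 6, 8]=(0 10 8 7 2 9 6 5 1)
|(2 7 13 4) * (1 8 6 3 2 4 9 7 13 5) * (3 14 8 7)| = |(1 7 5)(2 13 9 3)(6 14 8)| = 12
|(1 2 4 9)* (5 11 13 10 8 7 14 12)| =8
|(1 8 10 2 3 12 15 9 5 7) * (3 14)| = |(1 8 10 2 14 3 12 15 9 5 7)| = 11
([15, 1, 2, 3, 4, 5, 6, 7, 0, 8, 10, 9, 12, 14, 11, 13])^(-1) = [8, 1, 2, 3, 4, 5, 6, 7, 9, 11, 10, 14, 12, 15, 13, 0]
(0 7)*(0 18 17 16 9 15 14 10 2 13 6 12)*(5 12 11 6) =(0 7 18 17 16 9 15 14 10 2 13 5 12)(6 11) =[7, 1, 13, 3, 4, 12, 11, 18, 8, 15, 2, 6, 0, 5, 10, 14, 9, 16, 17]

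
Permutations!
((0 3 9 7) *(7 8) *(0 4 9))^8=((0 3)(4 9 8 7))^8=(9)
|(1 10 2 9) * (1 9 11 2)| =|(1 10)(2 11)| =2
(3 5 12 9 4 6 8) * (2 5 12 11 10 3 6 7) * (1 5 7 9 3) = [0, 5, 7, 12, 9, 11, 8, 2, 6, 4, 1, 10, 3] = (1 5 11 10)(2 7)(3 12)(4 9)(6 8)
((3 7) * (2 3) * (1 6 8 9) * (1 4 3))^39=(1 2 7 3 4 9 8 6)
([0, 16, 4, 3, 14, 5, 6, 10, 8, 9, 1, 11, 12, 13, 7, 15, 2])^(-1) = [0, 10, 16, 3, 2, 5, 6, 14, 8, 9, 7, 11, 12, 13, 4, 15, 1]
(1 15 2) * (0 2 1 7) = (0 2 7)(1 15) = [2, 15, 7, 3, 4, 5, 6, 0, 8, 9, 10, 11, 12, 13, 14, 1]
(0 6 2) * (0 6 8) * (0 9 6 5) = (0 8 9 6 2 5) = [8, 1, 5, 3, 4, 0, 2, 7, 9, 6]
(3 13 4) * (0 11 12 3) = (0 11 12 3 13 4) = [11, 1, 2, 13, 0, 5, 6, 7, 8, 9, 10, 12, 3, 4]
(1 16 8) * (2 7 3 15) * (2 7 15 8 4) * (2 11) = (1 16 4 11 2 15 7 3 8) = [0, 16, 15, 8, 11, 5, 6, 3, 1, 9, 10, 2, 12, 13, 14, 7, 4]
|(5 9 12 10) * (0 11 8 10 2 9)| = 15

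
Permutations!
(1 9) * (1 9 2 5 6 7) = (9)(1 2 5 6 7) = [0, 2, 5, 3, 4, 6, 7, 1, 8, 9]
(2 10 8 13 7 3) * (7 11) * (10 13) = (2 13 11 7 3)(8 10) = [0, 1, 13, 2, 4, 5, 6, 3, 10, 9, 8, 7, 12, 11]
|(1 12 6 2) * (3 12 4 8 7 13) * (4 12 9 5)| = 28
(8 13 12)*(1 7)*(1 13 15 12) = (1 7 13)(8 15 12) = [0, 7, 2, 3, 4, 5, 6, 13, 15, 9, 10, 11, 8, 1, 14, 12]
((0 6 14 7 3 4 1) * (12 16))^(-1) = (0 1 4 3 7 14 6)(12 16)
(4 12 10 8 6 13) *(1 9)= [0, 9, 2, 3, 12, 5, 13, 7, 6, 1, 8, 11, 10, 4]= (1 9)(4 12 10 8 6 13)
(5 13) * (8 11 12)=(5 13)(8 11 12)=[0, 1, 2, 3, 4, 13, 6, 7, 11, 9, 10, 12, 8, 5]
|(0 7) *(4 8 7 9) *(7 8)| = |(0 9 4 7)| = 4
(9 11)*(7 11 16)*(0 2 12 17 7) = (0 2 12 17 7 11 9 16) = [2, 1, 12, 3, 4, 5, 6, 11, 8, 16, 10, 9, 17, 13, 14, 15, 0, 7]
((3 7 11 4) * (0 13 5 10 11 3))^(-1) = (0 4 11 10 5 13)(3 7)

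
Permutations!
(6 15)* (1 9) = [0, 9, 2, 3, 4, 5, 15, 7, 8, 1, 10, 11, 12, 13, 14, 6] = (1 9)(6 15)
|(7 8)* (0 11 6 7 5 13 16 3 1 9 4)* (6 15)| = 13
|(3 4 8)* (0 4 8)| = |(0 4)(3 8)| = 2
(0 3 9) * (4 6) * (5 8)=(0 3 9)(4 6)(5 8)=[3, 1, 2, 9, 6, 8, 4, 7, 5, 0]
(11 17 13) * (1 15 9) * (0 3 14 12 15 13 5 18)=(0 3 14 12 15 9 1 13 11 17 5 18)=[3, 13, 2, 14, 4, 18, 6, 7, 8, 1, 10, 17, 15, 11, 12, 9, 16, 5, 0]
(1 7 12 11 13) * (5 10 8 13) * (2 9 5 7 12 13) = (1 12 11 7 13)(2 9 5 10 8) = [0, 12, 9, 3, 4, 10, 6, 13, 2, 5, 8, 7, 11, 1]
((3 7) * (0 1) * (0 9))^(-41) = ((0 1 9)(3 7))^(-41) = (0 1 9)(3 7)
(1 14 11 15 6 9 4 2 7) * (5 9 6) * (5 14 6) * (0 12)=(0 12)(1 6 5 9 4 2 7)(11 15 14)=[12, 6, 7, 3, 2, 9, 5, 1, 8, 4, 10, 15, 0, 13, 11, 14]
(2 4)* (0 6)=(0 6)(2 4)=[6, 1, 4, 3, 2, 5, 0]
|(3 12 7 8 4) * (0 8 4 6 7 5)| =8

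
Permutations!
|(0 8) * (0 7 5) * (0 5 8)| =2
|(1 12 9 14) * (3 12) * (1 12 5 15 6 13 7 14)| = 10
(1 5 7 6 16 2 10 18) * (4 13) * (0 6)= [6, 5, 10, 3, 13, 7, 16, 0, 8, 9, 18, 11, 12, 4, 14, 15, 2, 17, 1]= (0 6 16 2 10 18 1 5 7)(4 13)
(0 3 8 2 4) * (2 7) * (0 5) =(0 3 8 7 2 4 5) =[3, 1, 4, 8, 5, 0, 6, 2, 7]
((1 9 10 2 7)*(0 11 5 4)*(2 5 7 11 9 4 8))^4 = ((0 9 10 5 8 2 11 7 1 4))^4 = (0 8 1 10 11)(2 4 5 7 9)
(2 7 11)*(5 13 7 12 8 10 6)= [0, 1, 12, 3, 4, 13, 5, 11, 10, 9, 6, 2, 8, 7]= (2 12 8 10 6 5 13 7 11)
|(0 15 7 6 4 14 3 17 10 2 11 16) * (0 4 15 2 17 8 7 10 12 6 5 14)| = 5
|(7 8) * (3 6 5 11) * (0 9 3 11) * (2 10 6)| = 14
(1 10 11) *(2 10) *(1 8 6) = (1 2 10 11 8 6) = [0, 2, 10, 3, 4, 5, 1, 7, 6, 9, 11, 8]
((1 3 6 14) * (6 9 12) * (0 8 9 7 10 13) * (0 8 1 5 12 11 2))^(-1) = (0 2 11 9 8 13 10 7 3 1)(5 14 6 12)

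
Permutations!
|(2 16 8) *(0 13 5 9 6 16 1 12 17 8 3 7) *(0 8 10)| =14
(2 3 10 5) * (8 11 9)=(2 3 10 5)(8 11 9)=[0, 1, 3, 10, 4, 2, 6, 7, 11, 8, 5, 9]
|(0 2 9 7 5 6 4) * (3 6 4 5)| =8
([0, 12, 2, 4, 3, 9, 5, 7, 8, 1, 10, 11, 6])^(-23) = (1 6 9 12 5)(3 4)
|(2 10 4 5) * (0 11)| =4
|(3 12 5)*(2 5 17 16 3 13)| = |(2 5 13)(3 12 17 16)| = 12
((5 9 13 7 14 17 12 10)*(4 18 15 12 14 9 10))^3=(4 12 15 18)(5 10)(14 17)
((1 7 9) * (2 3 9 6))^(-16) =(1 6 3)(2 9 7)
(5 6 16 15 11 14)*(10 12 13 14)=(5 6 16 15 11 10 12 13 14)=[0, 1, 2, 3, 4, 6, 16, 7, 8, 9, 12, 10, 13, 14, 5, 11, 15]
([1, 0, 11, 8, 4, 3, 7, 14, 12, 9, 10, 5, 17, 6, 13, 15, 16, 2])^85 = (0 1)(2 11 5 3 8 12 17)(6 7 14 13)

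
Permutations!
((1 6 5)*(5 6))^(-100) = (6)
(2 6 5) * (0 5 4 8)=[5, 1, 6, 3, 8, 2, 4, 7, 0]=(0 5 2 6 4 8)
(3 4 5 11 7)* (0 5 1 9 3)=(0 5 11 7)(1 9 3 4)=[5, 9, 2, 4, 1, 11, 6, 0, 8, 3, 10, 7]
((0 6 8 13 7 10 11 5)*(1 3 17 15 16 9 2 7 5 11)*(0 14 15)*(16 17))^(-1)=(0 17 15 14 5 13 8 6)(1 10 7 2 9 16 3)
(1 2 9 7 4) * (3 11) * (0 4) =(0 4 1 2 9 7)(3 11) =[4, 2, 9, 11, 1, 5, 6, 0, 8, 7, 10, 3]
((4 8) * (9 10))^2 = (10)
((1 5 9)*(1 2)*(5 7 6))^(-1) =((1 7 6 5 9 2))^(-1) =(1 2 9 5 6 7)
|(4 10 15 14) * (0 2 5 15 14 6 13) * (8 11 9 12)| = |(0 2 5 15 6 13)(4 10 14)(8 11 9 12)| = 12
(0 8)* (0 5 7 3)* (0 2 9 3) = [8, 1, 9, 2, 4, 7, 6, 0, 5, 3] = (0 8 5 7)(2 9 3)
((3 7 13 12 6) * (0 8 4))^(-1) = ((0 8 4)(3 7 13 12 6))^(-1) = (0 4 8)(3 6 12 13 7)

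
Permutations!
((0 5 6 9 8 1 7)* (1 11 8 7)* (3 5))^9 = (0 6)(3 9)(5 7)(8 11)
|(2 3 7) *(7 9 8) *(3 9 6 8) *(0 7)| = 7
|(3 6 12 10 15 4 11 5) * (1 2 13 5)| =11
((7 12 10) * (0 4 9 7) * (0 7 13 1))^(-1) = (0 1 13 9 4)(7 10 12)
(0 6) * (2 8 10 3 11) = (0 6)(2 8 10 3 11) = [6, 1, 8, 11, 4, 5, 0, 7, 10, 9, 3, 2]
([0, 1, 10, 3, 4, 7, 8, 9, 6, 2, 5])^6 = [0, 1, 10, 3, 4, 7, 6, 9, 8, 2, 5]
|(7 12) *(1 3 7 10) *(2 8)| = |(1 3 7 12 10)(2 8)| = 10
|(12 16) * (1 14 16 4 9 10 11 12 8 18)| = 5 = |(1 14 16 8 18)(4 9 10 11 12)|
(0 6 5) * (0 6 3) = (0 3)(5 6) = [3, 1, 2, 0, 4, 6, 5]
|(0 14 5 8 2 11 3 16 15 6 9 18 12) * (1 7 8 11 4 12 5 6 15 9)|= |(0 14 6 1 7 8 2 4 12)(3 16 9 18 5 11)|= 18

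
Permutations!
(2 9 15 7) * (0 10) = (0 10)(2 9 15 7) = [10, 1, 9, 3, 4, 5, 6, 2, 8, 15, 0, 11, 12, 13, 14, 7]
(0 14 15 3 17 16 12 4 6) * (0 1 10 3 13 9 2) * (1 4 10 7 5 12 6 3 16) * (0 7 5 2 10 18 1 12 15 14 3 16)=(0 3 17 12 18 1 5 15 13 9 10)(2 7)(4 16 6)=[3, 5, 7, 17, 16, 15, 4, 2, 8, 10, 0, 11, 18, 9, 14, 13, 6, 12, 1]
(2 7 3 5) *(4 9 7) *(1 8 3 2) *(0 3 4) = (0 3 5 1 8 4 9 7 2) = [3, 8, 0, 5, 9, 1, 6, 2, 4, 7]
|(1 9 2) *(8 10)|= 6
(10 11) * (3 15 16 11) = (3 15 16 11 10) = [0, 1, 2, 15, 4, 5, 6, 7, 8, 9, 3, 10, 12, 13, 14, 16, 11]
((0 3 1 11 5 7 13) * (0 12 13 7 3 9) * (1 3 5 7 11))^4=(13)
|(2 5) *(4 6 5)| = 4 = |(2 4 6 5)|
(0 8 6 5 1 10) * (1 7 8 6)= [6, 10, 2, 3, 4, 7, 5, 8, 1, 9, 0]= (0 6 5 7 8 1 10)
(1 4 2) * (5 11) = (1 4 2)(5 11) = [0, 4, 1, 3, 2, 11, 6, 7, 8, 9, 10, 5]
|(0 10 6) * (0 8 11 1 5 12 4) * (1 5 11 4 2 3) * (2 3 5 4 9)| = 12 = |(0 10 6 8 9 2 5 12 3 1 11 4)|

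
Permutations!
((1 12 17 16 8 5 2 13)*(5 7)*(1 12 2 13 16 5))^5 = ((1 2 16 8 7)(5 13 12 17))^5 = (5 13 12 17)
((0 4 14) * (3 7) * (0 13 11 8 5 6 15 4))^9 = ((3 7)(4 14 13 11 8 5 6 15))^9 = (3 7)(4 14 13 11 8 5 6 15)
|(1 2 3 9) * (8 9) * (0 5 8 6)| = |(0 5 8 9 1 2 3 6)| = 8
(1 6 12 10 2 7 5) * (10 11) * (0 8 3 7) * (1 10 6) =[8, 1, 0, 7, 4, 10, 12, 5, 3, 9, 2, 6, 11] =(0 8 3 7 5 10 2)(6 12 11)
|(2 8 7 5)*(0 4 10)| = |(0 4 10)(2 8 7 5)| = 12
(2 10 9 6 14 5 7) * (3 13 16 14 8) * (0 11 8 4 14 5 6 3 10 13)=(0 11 8 10 9 3)(2 13 16 5 7)(4 14 6)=[11, 1, 13, 0, 14, 7, 4, 2, 10, 3, 9, 8, 12, 16, 6, 15, 5]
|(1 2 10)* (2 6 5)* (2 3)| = 6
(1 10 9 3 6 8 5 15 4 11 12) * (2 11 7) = (1 10 9 3 6 8 5 15 4 7 2 11 12) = [0, 10, 11, 6, 7, 15, 8, 2, 5, 3, 9, 12, 1, 13, 14, 4]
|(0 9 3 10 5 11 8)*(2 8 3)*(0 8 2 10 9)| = 5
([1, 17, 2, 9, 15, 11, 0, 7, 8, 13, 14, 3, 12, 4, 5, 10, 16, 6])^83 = [6, 0, 2, 13, 10, 3, 17, 7, 8, 4, 5, 9, 12, 15, 11, 14, 16, 1]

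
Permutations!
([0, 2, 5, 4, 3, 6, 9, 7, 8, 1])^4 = [0, 9, 1, 3, 4, 2, 5, 7, 8, 6]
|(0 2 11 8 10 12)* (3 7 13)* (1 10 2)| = |(0 1 10 12)(2 11 8)(3 7 13)| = 12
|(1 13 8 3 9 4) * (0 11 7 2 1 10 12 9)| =|(0 11 7 2 1 13 8 3)(4 10 12 9)| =8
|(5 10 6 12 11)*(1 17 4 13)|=20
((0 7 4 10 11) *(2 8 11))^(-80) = ((0 7 4 10 2 8 11))^(-80) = (0 2 7 8 4 11 10)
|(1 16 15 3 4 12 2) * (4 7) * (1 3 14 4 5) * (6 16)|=11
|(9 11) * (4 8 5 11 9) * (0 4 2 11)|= 4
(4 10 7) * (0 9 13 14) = (0 9 13 14)(4 10 7) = [9, 1, 2, 3, 10, 5, 6, 4, 8, 13, 7, 11, 12, 14, 0]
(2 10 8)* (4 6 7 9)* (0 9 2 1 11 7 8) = [9, 11, 10, 3, 6, 5, 8, 2, 1, 4, 0, 7] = (0 9 4 6 8 1 11 7 2 10)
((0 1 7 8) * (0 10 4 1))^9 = (1 4 10 8 7)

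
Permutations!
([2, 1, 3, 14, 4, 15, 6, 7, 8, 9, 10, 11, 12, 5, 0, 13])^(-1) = (0 14 3 2)(5 13 15)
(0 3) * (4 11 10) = [3, 1, 2, 0, 11, 5, 6, 7, 8, 9, 4, 10] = (0 3)(4 11 10)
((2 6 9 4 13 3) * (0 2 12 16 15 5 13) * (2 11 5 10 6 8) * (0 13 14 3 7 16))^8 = (16)(0 5 3)(11 14 12)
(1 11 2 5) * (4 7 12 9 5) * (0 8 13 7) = (0 8 13 7 12 9 5 1 11 2 4) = [8, 11, 4, 3, 0, 1, 6, 12, 13, 5, 10, 2, 9, 7]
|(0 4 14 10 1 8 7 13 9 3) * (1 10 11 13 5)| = 28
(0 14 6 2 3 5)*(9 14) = (0 9 14 6 2 3 5) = [9, 1, 3, 5, 4, 0, 2, 7, 8, 14, 10, 11, 12, 13, 6]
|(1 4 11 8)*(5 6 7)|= |(1 4 11 8)(5 6 7)|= 12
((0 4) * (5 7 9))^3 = (9)(0 4)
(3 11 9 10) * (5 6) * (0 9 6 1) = (0 9 10 3 11 6 5 1) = [9, 0, 2, 11, 4, 1, 5, 7, 8, 10, 3, 6]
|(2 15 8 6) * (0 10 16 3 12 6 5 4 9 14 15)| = 42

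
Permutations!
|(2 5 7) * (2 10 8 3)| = 6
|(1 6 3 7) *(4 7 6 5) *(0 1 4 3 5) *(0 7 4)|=3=|(0 1 7)(3 6 5)|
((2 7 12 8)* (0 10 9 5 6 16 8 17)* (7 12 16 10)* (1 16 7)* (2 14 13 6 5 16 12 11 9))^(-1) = (0 17 12 1)(2 10 6 13 14 8 16 9 11)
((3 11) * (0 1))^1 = ((0 1)(3 11))^1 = (0 1)(3 11)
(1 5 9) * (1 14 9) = (1 5)(9 14) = [0, 5, 2, 3, 4, 1, 6, 7, 8, 14, 10, 11, 12, 13, 9]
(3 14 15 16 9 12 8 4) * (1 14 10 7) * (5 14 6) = (1 6 5 14 15 16 9 12 8 4 3 10 7) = [0, 6, 2, 10, 3, 14, 5, 1, 4, 12, 7, 11, 8, 13, 15, 16, 9]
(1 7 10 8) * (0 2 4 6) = (0 2 4 6)(1 7 10 8) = [2, 7, 4, 3, 6, 5, 0, 10, 1, 9, 8]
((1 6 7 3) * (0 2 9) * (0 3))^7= (9)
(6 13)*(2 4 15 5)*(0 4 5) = [4, 1, 5, 3, 15, 2, 13, 7, 8, 9, 10, 11, 12, 6, 14, 0] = (0 4 15)(2 5)(6 13)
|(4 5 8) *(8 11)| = 4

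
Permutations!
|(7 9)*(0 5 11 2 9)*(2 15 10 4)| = 9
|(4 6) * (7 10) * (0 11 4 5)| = 10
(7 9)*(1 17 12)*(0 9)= (0 9 7)(1 17 12)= [9, 17, 2, 3, 4, 5, 6, 0, 8, 7, 10, 11, 1, 13, 14, 15, 16, 12]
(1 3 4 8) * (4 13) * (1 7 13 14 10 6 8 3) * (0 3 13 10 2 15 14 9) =(0 3 9)(2 15 14)(4 13)(6 8 7 10) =[3, 1, 15, 9, 13, 5, 8, 10, 7, 0, 6, 11, 12, 4, 2, 14]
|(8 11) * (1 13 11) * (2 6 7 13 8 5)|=6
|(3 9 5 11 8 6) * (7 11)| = |(3 9 5 7 11 8 6)| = 7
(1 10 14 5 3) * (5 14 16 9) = (1 10 16 9 5 3) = [0, 10, 2, 1, 4, 3, 6, 7, 8, 5, 16, 11, 12, 13, 14, 15, 9]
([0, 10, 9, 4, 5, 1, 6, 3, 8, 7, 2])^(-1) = (1 5 4 3 7 9 2 10)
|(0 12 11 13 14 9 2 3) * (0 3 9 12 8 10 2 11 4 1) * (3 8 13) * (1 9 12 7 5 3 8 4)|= |(0 13 14 7 5 3 4 9 11 8 10 2 12 1)|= 14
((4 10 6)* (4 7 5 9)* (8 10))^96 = (4 5 6 8 9 7 10) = ((4 8 10 6 7 5 9))^96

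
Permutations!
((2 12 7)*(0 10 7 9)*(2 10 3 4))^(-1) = (0 9 12 2 4 3)(7 10)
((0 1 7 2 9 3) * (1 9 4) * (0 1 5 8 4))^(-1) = (0 2 7 1 3 9)(4 8 5) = ((0 9 3 1 7 2)(4 5 8))^(-1)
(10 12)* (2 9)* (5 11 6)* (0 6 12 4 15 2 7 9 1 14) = (0 6 5 11 12 10 4 15 2 1 14)(7 9) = [6, 14, 1, 3, 15, 11, 5, 9, 8, 7, 4, 12, 10, 13, 0, 2]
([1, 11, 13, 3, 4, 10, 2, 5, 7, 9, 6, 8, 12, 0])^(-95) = (0 5)(1 10)(2 8)(6 11)(7 13)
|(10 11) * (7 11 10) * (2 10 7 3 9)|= 6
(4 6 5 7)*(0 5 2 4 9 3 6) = (0 5 7 9 3 6 2 4) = [5, 1, 4, 6, 0, 7, 2, 9, 8, 3]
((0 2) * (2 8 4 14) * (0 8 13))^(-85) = (0 13)(2 14 4 8)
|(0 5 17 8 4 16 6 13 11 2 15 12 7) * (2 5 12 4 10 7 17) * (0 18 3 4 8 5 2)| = 12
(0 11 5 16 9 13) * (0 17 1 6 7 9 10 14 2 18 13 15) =(0 11 5 16 10 14 2 18 13 17 1 6 7 9 15) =[11, 6, 18, 3, 4, 16, 7, 9, 8, 15, 14, 5, 12, 17, 2, 0, 10, 1, 13]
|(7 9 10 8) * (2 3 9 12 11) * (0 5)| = 8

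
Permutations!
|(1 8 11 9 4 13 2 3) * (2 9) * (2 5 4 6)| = 10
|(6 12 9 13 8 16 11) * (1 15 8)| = 9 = |(1 15 8 16 11 6 12 9 13)|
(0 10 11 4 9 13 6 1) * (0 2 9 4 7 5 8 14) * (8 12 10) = (0 8 14)(1 2 9 13 6)(5 12 10 11 7) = [8, 2, 9, 3, 4, 12, 1, 5, 14, 13, 11, 7, 10, 6, 0]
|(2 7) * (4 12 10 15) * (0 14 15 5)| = 14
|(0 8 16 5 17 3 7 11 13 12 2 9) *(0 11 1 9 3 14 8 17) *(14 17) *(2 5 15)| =|(17)(0 14 8 16 15 2 3 7 1 9 11 13 12 5)| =14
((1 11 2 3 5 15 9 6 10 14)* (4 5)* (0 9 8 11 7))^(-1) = (0 7 1 14 10 6 9)(2 11 8 15 5 4 3) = ((0 9 6 10 14 1 7)(2 3 4 5 15 8 11))^(-1)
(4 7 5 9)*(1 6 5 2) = (1 6 5 9 4 7 2) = [0, 6, 1, 3, 7, 9, 5, 2, 8, 4]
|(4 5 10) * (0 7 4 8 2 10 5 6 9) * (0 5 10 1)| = 10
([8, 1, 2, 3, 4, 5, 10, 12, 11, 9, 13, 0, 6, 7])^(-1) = (0 11 8)(6 12 7 13 10)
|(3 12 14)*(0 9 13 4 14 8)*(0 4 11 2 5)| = 30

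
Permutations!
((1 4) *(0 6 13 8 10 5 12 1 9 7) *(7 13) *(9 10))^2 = ((0 6 7)(1 4 10 5 12)(8 9 13))^2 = (0 7 6)(1 10 12 4 5)(8 13 9)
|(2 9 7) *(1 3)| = 6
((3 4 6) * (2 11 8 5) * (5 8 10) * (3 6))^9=(2 11 10 5)(3 4)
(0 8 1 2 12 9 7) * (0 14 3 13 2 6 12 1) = (0 8)(1 6 12 9 7 14 3 13 2) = [8, 6, 1, 13, 4, 5, 12, 14, 0, 7, 10, 11, 9, 2, 3]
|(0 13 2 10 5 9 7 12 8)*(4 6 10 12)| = 30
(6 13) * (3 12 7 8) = [0, 1, 2, 12, 4, 5, 13, 8, 3, 9, 10, 11, 7, 6] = (3 12 7 8)(6 13)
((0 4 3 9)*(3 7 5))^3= (0 5)(3 4)(7 9)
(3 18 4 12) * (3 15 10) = (3 18 4 12 15 10) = [0, 1, 2, 18, 12, 5, 6, 7, 8, 9, 3, 11, 15, 13, 14, 10, 16, 17, 4]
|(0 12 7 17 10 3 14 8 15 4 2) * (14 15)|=18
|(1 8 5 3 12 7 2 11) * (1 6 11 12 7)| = 14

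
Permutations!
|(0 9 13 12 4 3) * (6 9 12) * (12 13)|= |(0 13 6 9 12 4 3)|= 7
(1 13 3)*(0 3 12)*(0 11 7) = [3, 13, 2, 1, 4, 5, 6, 0, 8, 9, 10, 7, 11, 12] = (0 3 1 13 12 11 7)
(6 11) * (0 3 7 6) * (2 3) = (0 2 3 7 6 11) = [2, 1, 3, 7, 4, 5, 11, 6, 8, 9, 10, 0]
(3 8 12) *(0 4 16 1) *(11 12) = (0 4 16 1)(3 8 11 12) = [4, 0, 2, 8, 16, 5, 6, 7, 11, 9, 10, 12, 3, 13, 14, 15, 1]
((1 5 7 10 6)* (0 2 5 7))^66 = ((0 2 5)(1 7 10 6))^66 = (1 10)(6 7)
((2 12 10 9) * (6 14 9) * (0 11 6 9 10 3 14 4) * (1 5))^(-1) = ((0 11 6 4)(1 5)(2 12 3 14 10 9))^(-1) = (0 4 6 11)(1 5)(2 9 10 14 3 12)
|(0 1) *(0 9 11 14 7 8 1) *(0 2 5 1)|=|(0 2 5 1 9 11 14 7 8)|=9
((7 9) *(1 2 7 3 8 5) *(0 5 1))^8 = ((0 5)(1 2 7 9 3 8))^8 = (1 7 3)(2 9 8)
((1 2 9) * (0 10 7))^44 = ((0 10 7)(1 2 9))^44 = (0 7 10)(1 9 2)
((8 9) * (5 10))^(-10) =((5 10)(8 9))^(-10) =(10)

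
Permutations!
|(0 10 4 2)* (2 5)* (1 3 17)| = 15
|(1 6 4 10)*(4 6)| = 3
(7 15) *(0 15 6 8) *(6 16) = (0 15 7 16 6 8) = [15, 1, 2, 3, 4, 5, 8, 16, 0, 9, 10, 11, 12, 13, 14, 7, 6]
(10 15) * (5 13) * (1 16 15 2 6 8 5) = (1 16 15 10 2 6 8 5 13) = [0, 16, 6, 3, 4, 13, 8, 7, 5, 9, 2, 11, 12, 1, 14, 10, 15]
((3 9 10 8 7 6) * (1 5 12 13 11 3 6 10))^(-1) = (1 9 3 11 13 12 5)(7 8 10)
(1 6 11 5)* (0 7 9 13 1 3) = (0 7 9 13 1 6 11 5 3) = [7, 6, 2, 0, 4, 3, 11, 9, 8, 13, 10, 5, 12, 1]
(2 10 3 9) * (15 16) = [0, 1, 10, 9, 4, 5, 6, 7, 8, 2, 3, 11, 12, 13, 14, 16, 15] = (2 10 3 9)(15 16)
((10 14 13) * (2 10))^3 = ((2 10 14 13))^3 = (2 13 14 10)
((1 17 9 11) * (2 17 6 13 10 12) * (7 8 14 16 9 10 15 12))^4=((1 6 13 15 12 2 17 10 7 8 14 16 9 11))^4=(1 12 7 9 13 17 14)(2 8 11 15 10 16 6)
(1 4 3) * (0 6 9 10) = (0 6 9 10)(1 4 3) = [6, 4, 2, 1, 3, 5, 9, 7, 8, 10, 0]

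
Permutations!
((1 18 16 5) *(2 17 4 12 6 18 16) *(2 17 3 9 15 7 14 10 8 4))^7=(1 16 5)(2 8 3 4 9 12 15 6 7 18 14 17 10)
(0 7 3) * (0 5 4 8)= (0 7 3 5 4 8)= [7, 1, 2, 5, 8, 4, 6, 3, 0]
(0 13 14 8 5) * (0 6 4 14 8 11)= (0 13 8 5 6 4 14 11)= [13, 1, 2, 3, 14, 6, 4, 7, 5, 9, 10, 0, 12, 8, 11]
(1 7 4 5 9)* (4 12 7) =(1 4 5 9)(7 12) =[0, 4, 2, 3, 5, 9, 6, 12, 8, 1, 10, 11, 7]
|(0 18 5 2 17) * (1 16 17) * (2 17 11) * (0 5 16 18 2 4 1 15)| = |(0 2 15)(1 18 16 11 4)(5 17)| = 30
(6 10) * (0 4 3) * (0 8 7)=(0 4 3 8 7)(6 10)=[4, 1, 2, 8, 3, 5, 10, 0, 7, 9, 6]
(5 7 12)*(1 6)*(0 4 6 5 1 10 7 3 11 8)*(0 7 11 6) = (0 4)(1 5 3 6 10 11 8 7 12) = [4, 5, 2, 6, 0, 3, 10, 12, 7, 9, 11, 8, 1]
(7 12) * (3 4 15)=(3 4 15)(7 12)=[0, 1, 2, 4, 15, 5, 6, 12, 8, 9, 10, 11, 7, 13, 14, 3]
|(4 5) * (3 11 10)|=6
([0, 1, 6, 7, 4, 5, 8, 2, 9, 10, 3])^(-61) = [0, 1, 8, 2, 4, 5, 9, 6, 10, 3, 7]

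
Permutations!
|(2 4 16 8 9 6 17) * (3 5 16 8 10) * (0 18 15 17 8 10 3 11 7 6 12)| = 39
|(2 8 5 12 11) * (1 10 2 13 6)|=|(1 10 2 8 5 12 11 13 6)|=9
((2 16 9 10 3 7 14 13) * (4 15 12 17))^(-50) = (2 14 3 9)(4 12)(7 10 16 13)(15 17)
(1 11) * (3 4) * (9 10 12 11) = [0, 9, 2, 4, 3, 5, 6, 7, 8, 10, 12, 1, 11] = (1 9 10 12 11)(3 4)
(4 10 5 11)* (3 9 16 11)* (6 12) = (3 9 16 11 4 10 5)(6 12) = [0, 1, 2, 9, 10, 3, 12, 7, 8, 16, 5, 4, 6, 13, 14, 15, 11]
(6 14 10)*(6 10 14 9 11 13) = (14)(6 9 11 13) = [0, 1, 2, 3, 4, 5, 9, 7, 8, 11, 10, 13, 12, 6, 14]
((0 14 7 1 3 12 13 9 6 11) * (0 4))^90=(0 7 3 13 6 4 14 1 12 9 11)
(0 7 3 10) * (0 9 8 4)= (0 7 3 10 9 8 4)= [7, 1, 2, 10, 0, 5, 6, 3, 4, 8, 9]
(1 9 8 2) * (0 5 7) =[5, 9, 1, 3, 4, 7, 6, 0, 2, 8] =(0 5 7)(1 9 8 2)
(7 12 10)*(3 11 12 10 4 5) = (3 11 12 4 5)(7 10) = [0, 1, 2, 11, 5, 3, 6, 10, 8, 9, 7, 12, 4]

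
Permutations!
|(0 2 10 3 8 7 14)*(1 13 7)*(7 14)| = 8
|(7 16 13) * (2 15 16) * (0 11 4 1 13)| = |(0 11 4 1 13 7 2 15 16)| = 9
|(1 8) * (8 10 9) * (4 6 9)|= 6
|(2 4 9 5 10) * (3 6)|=|(2 4 9 5 10)(3 6)|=10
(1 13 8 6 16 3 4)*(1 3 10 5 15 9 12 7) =(1 13 8 6 16 10 5 15 9 12 7)(3 4) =[0, 13, 2, 4, 3, 15, 16, 1, 6, 12, 5, 11, 7, 8, 14, 9, 10]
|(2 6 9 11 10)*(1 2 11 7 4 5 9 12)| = 4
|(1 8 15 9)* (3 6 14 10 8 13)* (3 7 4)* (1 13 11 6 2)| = 13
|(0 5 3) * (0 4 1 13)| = |(0 5 3 4 1 13)| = 6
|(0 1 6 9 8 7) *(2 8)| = 7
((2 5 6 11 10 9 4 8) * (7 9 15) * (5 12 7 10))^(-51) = (2 9)(4 12)(7 8)(10 15)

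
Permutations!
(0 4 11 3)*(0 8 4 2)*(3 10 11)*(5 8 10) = (0 2)(3 10 11 5 8 4) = [2, 1, 0, 10, 3, 8, 6, 7, 4, 9, 11, 5]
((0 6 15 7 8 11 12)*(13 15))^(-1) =((0 6 13 15 7 8 11 12))^(-1) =(0 12 11 8 7 15 13 6)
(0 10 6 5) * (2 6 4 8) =(0 10 4 8 2 6 5) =[10, 1, 6, 3, 8, 0, 5, 7, 2, 9, 4]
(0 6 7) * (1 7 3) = (0 6 3 1 7) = [6, 7, 2, 1, 4, 5, 3, 0]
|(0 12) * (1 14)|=|(0 12)(1 14)|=2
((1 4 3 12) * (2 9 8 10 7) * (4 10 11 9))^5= ((1 10 7 2 4 3 12)(8 11 9))^5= (1 3 2 10 12 4 7)(8 9 11)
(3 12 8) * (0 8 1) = (0 8 3 12 1) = [8, 0, 2, 12, 4, 5, 6, 7, 3, 9, 10, 11, 1]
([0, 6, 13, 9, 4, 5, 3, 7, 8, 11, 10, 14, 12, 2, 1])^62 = (1 3 11)(6 9 14)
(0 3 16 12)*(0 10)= (0 3 16 12 10)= [3, 1, 2, 16, 4, 5, 6, 7, 8, 9, 0, 11, 10, 13, 14, 15, 12]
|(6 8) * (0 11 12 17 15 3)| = |(0 11 12 17 15 3)(6 8)| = 6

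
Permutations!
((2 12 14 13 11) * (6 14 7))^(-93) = (2 13 6 12 11 14 7)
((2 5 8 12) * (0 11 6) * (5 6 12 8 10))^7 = (0 12 6 11 2)(5 10)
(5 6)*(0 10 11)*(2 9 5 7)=(0 10 11)(2 9 5 6 7)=[10, 1, 9, 3, 4, 6, 7, 2, 8, 5, 11, 0]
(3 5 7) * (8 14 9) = (3 5 7)(8 14 9) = [0, 1, 2, 5, 4, 7, 6, 3, 14, 8, 10, 11, 12, 13, 9]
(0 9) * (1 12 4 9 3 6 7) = (0 3 6 7 1 12 4 9) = [3, 12, 2, 6, 9, 5, 7, 1, 8, 0, 10, 11, 4]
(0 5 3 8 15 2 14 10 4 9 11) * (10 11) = [5, 1, 14, 8, 9, 3, 6, 7, 15, 10, 4, 0, 12, 13, 11, 2] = (0 5 3 8 15 2 14 11)(4 9 10)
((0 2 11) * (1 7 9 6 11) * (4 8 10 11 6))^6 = (0 8 7)(1 11 4)(2 10 9)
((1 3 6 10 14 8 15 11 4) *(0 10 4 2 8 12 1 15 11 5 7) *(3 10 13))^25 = ((0 13 3 6 4 15 5 7)(1 10 14 12)(2 8 11))^25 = (0 13 3 6 4 15 5 7)(1 10 14 12)(2 8 11)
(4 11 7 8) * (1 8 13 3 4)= [0, 8, 2, 4, 11, 5, 6, 13, 1, 9, 10, 7, 12, 3]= (1 8)(3 4 11 7 13)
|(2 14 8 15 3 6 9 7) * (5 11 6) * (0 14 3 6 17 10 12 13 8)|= |(0 14)(2 3 5 11 17 10 12 13 8 15 6 9 7)|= 26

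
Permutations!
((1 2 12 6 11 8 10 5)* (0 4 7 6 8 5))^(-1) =(0 10 8 12 2 1 5 11 6 7 4) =((0 4 7 6 11 5 1 2 12 8 10))^(-1)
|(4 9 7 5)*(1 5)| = 5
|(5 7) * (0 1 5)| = 4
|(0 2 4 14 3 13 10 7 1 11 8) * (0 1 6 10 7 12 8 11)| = 12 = |(0 2 4 14 3 13 7 6 10 12 8 1)|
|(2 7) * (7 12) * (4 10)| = 6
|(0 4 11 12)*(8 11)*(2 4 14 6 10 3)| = |(0 14 6 10 3 2 4 8 11 12)| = 10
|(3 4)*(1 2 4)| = |(1 2 4 3)| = 4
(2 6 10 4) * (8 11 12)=(2 6 10 4)(8 11 12)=[0, 1, 6, 3, 2, 5, 10, 7, 11, 9, 4, 12, 8]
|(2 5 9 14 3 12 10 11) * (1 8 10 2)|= |(1 8 10 11)(2 5 9 14 3 12)|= 12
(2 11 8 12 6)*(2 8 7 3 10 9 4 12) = (2 11 7 3 10 9 4 12 6 8) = [0, 1, 11, 10, 12, 5, 8, 3, 2, 4, 9, 7, 6]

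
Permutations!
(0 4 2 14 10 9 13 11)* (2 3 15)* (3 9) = (0 4 9 13 11)(2 14 10 3 15) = [4, 1, 14, 15, 9, 5, 6, 7, 8, 13, 3, 0, 12, 11, 10, 2]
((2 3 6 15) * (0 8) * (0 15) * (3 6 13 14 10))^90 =(15)(3 14)(10 13)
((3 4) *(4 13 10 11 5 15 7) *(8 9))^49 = (3 13 10 11 5 15 7 4)(8 9)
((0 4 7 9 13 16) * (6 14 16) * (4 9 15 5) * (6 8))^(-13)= (0 9 13 8 6 14 16)(4 5 15 7)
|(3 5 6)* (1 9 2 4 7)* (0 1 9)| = 12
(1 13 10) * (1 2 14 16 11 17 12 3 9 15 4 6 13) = (2 14 16 11 17 12 3 9 15 4 6 13 10) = [0, 1, 14, 9, 6, 5, 13, 7, 8, 15, 2, 17, 3, 10, 16, 4, 11, 12]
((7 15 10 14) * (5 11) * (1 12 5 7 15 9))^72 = ((1 12 5 11 7 9)(10 14 15))^72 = (15)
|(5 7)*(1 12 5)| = 4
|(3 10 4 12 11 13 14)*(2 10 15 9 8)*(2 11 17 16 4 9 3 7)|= 8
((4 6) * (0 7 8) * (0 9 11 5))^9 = ((0 7 8 9 11 5)(4 6))^9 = (0 9)(4 6)(5 8)(7 11)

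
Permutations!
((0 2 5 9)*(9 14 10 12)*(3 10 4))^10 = (0 2 5 14 4 3 10 12 9)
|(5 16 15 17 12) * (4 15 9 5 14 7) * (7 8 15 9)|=|(4 9 5 16 7)(8 15 17 12 14)|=5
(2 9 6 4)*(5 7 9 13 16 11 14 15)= [0, 1, 13, 3, 2, 7, 4, 9, 8, 6, 10, 14, 12, 16, 15, 5, 11]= (2 13 16 11 14 15 5 7 9 6 4)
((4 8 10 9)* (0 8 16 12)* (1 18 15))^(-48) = ((0 8 10 9 4 16 12)(1 18 15))^(-48) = (18)(0 8 10 9 4 16 12)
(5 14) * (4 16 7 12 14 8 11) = (4 16 7 12 14 5 8 11) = [0, 1, 2, 3, 16, 8, 6, 12, 11, 9, 10, 4, 14, 13, 5, 15, 7]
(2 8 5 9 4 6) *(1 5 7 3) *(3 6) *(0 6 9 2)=[6, 5, 8, 1, 3, 2, 0, 9, 7, 4]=(0 6)(1 5 2 8 7 9 4 3)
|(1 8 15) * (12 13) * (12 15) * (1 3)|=6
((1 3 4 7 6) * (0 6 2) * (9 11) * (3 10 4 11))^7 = (3 11 9)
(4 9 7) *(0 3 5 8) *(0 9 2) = (0 3 5 8 9 7 4 2) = [3, 1, 0, 5, 2, 8, 6, 4, 9, 7]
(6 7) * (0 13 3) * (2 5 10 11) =[13, 1, 5, 0, 4, 10, 7, 6, 8, 9, 11, 2, 12, 3] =(0 13 3)(2 5 10 11)(6 7)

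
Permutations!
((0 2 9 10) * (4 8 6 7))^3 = (0 10 9 2)(4 7 6 8)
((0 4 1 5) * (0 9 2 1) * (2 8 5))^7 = (0 4)(1 2)(5 9 8)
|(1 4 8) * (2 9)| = |(1 4 8)(2 9)| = 6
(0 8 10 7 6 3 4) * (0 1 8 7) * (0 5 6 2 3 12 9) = (0 7 2 3 4 1 8 10 5 6 12 9) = [7, 8, 3, 4, 1, 6, 12, 2, 10, 0, 5, 11, 9]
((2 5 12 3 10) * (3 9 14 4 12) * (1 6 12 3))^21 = (1 6 12 9 14 4 3 10 2 5)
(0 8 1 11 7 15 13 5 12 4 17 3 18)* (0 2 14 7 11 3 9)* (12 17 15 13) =(0 8 1 3 18 2 14 7 13 5 17 9)(4 15 12) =[8, 3, 14, 18, 15, 17, 6, 13, 1, 0, 10, 11, 4, 5, 7, 12, 16, 9, 2]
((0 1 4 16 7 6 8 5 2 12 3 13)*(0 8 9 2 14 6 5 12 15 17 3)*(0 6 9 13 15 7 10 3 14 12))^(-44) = ((0 1 4 16 10 3 15 17 14 9 2 7 5 12 6 13 8))^(-44) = (0 17 6 10 7 1 14 13 3 5 4 9 8 15 12 16 2)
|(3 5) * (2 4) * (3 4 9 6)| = |(2 9 6 3 5 4)| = 6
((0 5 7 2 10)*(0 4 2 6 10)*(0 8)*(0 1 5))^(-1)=((1 5 7 6 10 4 2 8))^(-1)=(1 8 2 4 10 6 7 5)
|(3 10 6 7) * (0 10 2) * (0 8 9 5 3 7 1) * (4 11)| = 20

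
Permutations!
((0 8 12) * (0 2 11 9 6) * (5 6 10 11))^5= ((0 8 12 2 5 6)(9 10 11))^5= (0 6 5 2 12 8)(9 11 10)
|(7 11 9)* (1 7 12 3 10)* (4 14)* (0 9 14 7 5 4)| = |(0 9 12 3 10 1 5 4 7 11 14)| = 11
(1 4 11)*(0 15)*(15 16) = (0 16 15)(1 4 11) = [16, 4, 2, 3, 11, 5, 6, 7, 8, 9, 10, 1, 12, 13, 14, 0, 15]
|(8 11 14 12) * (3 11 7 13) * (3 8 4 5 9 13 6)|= 11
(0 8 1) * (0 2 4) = [8, 2, 4, 3, 0, 5, 6, 7, 1] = (0 8 1 2 4)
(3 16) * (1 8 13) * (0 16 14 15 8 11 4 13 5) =(0 16 3 14 15 8 5)(1 11 4 13) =[16, 11, 2, 14, 13, 0, 6, 7, 5, 9, 10, 4, 12, 1, 15, 8, 3]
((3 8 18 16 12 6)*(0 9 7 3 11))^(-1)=(0 11 6 12 16 18 8 3 7 9)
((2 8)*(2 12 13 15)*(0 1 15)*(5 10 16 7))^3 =((0 1 15 2 8 12 13)(5 10 16 7))^3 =(0 2 13 15 12 1 8)(5 7 16 10)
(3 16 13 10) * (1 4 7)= (1 4 7)(3 16 13 10)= [0, 4, 2, 16, 7, 5, 6, 1, 8, 9, 3, 11, 12, 10, 14, 15, 13]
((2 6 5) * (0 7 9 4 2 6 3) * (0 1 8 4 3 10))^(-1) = ((0 7 9 3 1 8 4 2 10)(5 6))^(-1) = (0 10 2 4 8 1 3 9 7)(5 6)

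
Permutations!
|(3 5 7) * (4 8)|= 6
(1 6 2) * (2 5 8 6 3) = (1 3 2)(5 8 6) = [0, 3, 1, 2, 4, 8, 5, 7, 6]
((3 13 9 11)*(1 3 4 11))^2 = (1 13)(3 9)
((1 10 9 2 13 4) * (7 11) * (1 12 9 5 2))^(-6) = (1 5 13 12)(2 4 9 10)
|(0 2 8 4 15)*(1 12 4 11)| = 8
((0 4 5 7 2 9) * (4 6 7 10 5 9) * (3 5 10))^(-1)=(10)(0 9 4 2 7 6)(3 5)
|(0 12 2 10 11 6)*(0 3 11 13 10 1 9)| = 30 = |(0 12 2 1 9)(3 11 6)(10 13)|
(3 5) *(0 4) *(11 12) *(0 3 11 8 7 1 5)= (0 4 3)(1 5 11 12 8 7)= [4, 5, 2, 0, 3, 11, 6, 1, 7, 9, 10, 12, 8]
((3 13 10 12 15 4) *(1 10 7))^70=(1 13 4 12)(3 15 10 7)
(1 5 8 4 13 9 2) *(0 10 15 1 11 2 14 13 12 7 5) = (0 10 15 1)(2 11)(4 12 7 5 8)(9 14 13) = [10, 0, 11, 3, 12, 8, 6, 5, 4, 14, 15, 2, 7, 9, 13, 1]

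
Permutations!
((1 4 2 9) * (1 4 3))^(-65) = ((1 3)(2 9 4))^(-65) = (1 3)(2 9 4)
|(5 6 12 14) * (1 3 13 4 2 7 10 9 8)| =|(1 3 13 4 2 7 10 9 8)(5 6 12 14)| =36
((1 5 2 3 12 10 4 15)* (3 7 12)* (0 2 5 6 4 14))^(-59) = (0 2 7 12 10 14)(1 6 4 15)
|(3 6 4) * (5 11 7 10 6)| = |(3 5 11 7 10 6 4)| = 7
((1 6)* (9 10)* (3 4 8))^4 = ((1 6)(3 4 8)(9 10))^4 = (10)(3 4 8)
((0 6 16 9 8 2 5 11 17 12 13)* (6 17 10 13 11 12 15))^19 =(0 8 13 9 10 16 11 6 12 15 5 17 2)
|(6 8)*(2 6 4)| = 4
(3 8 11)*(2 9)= [0, 1, 9, 8, 4, 5, 6, 7, 11, 2, 10, 3]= (2 9)(3 8 11)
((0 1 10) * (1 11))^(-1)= ((0 11 1 10))^(-1)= (0 10 1 11)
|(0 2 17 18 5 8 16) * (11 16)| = 8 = |(0 2 17 18 5 8 11 16)|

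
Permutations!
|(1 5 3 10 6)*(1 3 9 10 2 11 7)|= |(1 5 9 10 6 3 2 11 7)|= 9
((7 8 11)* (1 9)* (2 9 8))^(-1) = ((1 8 11 7 2 9))^(-1) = (1 9 2 7 11 8)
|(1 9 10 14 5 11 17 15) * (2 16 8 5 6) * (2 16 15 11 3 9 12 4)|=40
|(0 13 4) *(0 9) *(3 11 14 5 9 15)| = |(0 13 4 15 3 11 14 5 9)| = 9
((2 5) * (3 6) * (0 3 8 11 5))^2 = (0 6 11 2 3 8 5)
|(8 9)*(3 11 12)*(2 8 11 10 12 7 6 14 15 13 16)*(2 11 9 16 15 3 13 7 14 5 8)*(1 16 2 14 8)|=14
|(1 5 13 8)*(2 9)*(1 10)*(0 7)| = |(0 7)(1 5 13 8 10)(2 9)| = 10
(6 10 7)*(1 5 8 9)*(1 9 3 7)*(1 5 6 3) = (1 6 10 5 8)(3 7) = [0, 6, 2, 7, 4, 8, 10, 3, 1, 9, 5]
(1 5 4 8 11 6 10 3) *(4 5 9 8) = [0, 9, 2, 1, 4, 5, 10, 7, 11, 8, 3, 6] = (1 9 8 11 6 10 3)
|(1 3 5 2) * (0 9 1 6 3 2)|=7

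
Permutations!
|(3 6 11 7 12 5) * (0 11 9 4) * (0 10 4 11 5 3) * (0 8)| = 6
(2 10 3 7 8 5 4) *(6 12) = (2 10 3 7 8 5 4)(6 12) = [0, 1, 10, 7, 2, 4, 12, 8, 5, 9, 3, 11, 6]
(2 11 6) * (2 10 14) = [0, 1, 11, 3, 4, 5, 10, 7, 8, 9, 14, 6, 12, 13, 2] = (2 11 6 10 14)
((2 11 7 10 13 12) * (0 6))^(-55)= (0 6)(2 12 13 10 7 11)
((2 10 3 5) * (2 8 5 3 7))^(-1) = ((2 10 7)(5 8))^(-1) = (2 7 10)(5 8)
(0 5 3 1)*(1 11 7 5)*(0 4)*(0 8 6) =(0 1 4 8 6)(3 11 7 5) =[1, 4, 2, 11, 8, 3, 0, 5, 6, 9, 10, 7]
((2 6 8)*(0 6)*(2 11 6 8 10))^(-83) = (0 8 11 6 10 2)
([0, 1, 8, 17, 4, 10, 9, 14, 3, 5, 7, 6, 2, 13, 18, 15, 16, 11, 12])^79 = [0, 1, 8, 17, 4, 10, 9, 14, 3, 5, 7, 6, 2, 13, 18, 15, 16, 11, 12]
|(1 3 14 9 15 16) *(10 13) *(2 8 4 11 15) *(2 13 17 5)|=|(1 3 14 9 13 10 17 5 2 8 4 11 15 16)|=14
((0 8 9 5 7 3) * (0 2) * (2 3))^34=(0 7 9)(2 5 8)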